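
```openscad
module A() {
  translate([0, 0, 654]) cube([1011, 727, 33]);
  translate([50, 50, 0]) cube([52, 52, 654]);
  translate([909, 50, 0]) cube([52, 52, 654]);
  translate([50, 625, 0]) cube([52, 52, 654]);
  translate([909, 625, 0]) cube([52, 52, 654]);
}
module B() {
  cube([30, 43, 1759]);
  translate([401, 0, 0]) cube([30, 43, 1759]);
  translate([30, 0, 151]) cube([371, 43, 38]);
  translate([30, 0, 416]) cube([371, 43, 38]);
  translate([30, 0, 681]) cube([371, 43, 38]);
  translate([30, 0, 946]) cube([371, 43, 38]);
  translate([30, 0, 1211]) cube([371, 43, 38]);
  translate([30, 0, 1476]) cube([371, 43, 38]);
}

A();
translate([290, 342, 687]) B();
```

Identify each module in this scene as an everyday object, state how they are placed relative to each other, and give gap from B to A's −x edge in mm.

The ladder's min-x is at 290; the table's min-x is 0; gap = 290 mm.

A is a table. B is a ladder. The ladder is on top of the table, centred. The gap from the ladder to the table's −x edge is 290 mm.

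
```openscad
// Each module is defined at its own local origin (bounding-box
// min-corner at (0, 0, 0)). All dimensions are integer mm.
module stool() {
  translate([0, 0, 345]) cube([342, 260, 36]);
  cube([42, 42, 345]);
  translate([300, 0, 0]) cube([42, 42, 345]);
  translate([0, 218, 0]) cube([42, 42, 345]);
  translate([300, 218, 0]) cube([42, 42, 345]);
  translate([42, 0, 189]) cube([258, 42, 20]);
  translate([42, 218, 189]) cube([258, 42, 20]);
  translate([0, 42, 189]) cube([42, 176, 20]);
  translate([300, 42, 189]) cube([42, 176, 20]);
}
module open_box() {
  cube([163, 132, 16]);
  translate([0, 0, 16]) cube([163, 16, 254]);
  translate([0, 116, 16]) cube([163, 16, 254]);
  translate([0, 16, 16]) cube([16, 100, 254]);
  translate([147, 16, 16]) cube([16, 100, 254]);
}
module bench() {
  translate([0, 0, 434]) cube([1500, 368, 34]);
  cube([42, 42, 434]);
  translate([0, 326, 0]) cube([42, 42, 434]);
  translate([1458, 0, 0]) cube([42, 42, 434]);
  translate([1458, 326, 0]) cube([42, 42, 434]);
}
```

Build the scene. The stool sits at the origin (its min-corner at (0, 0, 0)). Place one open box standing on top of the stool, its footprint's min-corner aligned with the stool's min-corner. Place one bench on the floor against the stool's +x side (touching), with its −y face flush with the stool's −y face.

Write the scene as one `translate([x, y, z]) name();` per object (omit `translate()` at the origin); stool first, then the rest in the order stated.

stool();
translate([0, 0, 381]) open_box();
translate([342, 0, 0]) bench();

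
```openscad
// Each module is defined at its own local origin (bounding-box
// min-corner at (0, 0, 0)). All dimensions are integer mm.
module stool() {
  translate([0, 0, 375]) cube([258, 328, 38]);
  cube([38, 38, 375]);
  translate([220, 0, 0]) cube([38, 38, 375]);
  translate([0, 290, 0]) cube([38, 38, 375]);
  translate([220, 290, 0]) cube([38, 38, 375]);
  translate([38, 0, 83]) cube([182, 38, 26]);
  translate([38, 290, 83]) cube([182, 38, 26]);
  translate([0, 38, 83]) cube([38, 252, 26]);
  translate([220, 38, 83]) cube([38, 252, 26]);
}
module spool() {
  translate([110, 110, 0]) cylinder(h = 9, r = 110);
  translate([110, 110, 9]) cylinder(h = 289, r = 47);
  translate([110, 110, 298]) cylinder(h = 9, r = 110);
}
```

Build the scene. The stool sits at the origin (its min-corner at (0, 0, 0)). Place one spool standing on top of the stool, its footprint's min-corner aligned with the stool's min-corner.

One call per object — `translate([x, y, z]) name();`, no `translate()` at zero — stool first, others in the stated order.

stool();
translate([0, 0, 413]) spool();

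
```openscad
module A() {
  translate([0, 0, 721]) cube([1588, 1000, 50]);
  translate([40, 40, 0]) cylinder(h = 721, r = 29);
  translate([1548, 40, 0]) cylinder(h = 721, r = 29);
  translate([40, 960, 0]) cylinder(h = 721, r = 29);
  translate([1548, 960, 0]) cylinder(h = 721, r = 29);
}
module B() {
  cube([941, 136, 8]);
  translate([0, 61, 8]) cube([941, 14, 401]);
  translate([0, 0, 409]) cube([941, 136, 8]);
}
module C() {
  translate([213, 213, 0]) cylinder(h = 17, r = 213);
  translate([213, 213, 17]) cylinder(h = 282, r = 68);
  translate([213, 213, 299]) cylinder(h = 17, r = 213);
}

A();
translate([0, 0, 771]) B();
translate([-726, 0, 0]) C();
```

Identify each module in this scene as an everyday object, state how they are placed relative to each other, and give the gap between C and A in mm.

A is a table. B is an I-beam. C is a spool. The I-beam is on top of the table. The spool is on the floor beside the table on its −x side. The gap between the spool and the table is 300 mm.

The spool's nearest face is 300 mm from the table's −x face.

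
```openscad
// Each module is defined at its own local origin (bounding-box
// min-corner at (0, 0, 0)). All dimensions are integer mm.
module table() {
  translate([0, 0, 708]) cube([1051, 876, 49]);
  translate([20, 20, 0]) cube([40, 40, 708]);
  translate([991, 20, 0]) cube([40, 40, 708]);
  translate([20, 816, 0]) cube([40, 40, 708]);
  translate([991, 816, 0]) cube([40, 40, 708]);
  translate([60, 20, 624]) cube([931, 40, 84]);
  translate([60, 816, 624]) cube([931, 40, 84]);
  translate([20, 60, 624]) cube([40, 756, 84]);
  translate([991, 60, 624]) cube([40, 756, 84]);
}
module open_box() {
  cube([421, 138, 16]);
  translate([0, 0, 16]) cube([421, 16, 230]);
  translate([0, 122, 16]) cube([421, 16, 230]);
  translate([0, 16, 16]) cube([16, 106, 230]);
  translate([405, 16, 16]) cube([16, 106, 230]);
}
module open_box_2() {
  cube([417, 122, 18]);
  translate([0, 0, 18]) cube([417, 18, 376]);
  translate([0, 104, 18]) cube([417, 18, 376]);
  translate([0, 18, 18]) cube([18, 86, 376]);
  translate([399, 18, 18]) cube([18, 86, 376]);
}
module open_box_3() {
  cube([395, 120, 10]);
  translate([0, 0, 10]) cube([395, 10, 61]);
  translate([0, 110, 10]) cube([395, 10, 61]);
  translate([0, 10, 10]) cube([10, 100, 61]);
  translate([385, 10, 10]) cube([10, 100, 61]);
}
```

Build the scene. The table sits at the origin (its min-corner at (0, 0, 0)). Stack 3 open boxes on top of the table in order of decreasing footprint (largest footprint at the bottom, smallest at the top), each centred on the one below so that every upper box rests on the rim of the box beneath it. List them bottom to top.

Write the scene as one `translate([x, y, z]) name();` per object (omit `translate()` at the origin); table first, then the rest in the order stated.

table();
translate([315, 369, 757]) open_box();
translate([317, 377, 1003]) open_box_2();
translate([328, 378, 1397]) open_box_3();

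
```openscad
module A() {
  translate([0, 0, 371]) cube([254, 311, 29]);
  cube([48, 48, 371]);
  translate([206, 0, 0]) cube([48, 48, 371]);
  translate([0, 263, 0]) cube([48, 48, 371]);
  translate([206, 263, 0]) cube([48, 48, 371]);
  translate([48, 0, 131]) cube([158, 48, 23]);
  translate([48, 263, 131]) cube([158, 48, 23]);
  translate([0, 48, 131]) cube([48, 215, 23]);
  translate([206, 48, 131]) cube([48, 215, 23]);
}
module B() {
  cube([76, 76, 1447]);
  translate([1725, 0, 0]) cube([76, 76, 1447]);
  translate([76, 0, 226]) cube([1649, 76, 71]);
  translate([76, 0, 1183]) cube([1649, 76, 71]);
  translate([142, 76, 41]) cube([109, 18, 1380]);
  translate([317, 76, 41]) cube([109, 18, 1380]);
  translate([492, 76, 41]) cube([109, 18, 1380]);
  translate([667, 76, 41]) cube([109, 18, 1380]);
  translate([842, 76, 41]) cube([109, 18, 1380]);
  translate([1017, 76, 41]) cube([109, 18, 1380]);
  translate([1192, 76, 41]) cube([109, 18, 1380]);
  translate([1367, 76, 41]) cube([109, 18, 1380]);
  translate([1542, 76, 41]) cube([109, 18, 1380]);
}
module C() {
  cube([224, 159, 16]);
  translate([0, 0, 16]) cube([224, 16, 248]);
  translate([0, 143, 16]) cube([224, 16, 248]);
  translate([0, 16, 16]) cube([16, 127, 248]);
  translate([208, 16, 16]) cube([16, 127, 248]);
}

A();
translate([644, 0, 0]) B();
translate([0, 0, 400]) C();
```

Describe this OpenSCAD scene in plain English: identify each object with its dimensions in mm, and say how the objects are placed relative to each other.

A is a four-legged stool. The seat is 254×311 mm, 29 mm thick, top at z = 400 mm. It stands on four square legs, each 48×48 mm in cross-section, from z = 0 to the seat underside, each flush with a corner of the seat. Four stretchers, 48 mm wide and 23 mm tall, connect adjacent legs with their undersides at z = 131 mm, each running between the inner faces of the legs it joins and aligned with the legs' outer faces on the other axis.

B is a fence section. Two 76×76 mm posts, 1447 mm tall, stand on the floor with a clear span of 1649 mm between their inner faces. Two horizontal rails of 76×71 mm section span the gap between the posts with their undersides at z = 226 mm and z = 1183 mm, flush with the posts' −y face. 9 pickets, each 109 mm wide, 18 mm thick and 1380 mm tall, are fixed to the +y face of the rails with their bottoms at z = 41 mm, evenly spaced across the span with equal gaps (rounded down to the nearest mm) at the −x end and between each pair — any rounding remainder accumulates at the +x end.

C is an open-topped rectangular box: outside dimensions 224×159×264 mm, with a uniform wall and base thickness of 16 mm. The base is a full 224×159 slab on the floor; four walls sit on top of the base. The front and back walls (the −y and +y sides) span the full width; the two side walls fit between them.

The fence section is on the floor beside the stool on its +x side. The open box is on top of the stool.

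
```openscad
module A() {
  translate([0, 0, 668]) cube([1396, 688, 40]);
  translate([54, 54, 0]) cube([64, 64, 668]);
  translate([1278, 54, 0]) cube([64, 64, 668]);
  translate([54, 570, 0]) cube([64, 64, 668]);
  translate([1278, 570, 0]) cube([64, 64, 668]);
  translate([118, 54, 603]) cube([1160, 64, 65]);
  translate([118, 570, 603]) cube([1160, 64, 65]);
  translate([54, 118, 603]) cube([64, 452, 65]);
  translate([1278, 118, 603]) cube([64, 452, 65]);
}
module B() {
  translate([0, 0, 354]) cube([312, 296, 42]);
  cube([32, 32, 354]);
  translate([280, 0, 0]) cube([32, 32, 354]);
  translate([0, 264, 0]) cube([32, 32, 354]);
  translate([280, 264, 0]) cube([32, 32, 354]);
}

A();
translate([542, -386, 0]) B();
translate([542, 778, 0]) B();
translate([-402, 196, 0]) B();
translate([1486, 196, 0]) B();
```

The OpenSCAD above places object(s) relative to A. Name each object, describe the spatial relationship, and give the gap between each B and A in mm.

Each stool's nearest face is 90 mm from the table's bounding box.

A is a table. B is a stool. Four stools sit around the table at the −y, +y, −x, +x sides. The gap between each stool and the table is 90 mm.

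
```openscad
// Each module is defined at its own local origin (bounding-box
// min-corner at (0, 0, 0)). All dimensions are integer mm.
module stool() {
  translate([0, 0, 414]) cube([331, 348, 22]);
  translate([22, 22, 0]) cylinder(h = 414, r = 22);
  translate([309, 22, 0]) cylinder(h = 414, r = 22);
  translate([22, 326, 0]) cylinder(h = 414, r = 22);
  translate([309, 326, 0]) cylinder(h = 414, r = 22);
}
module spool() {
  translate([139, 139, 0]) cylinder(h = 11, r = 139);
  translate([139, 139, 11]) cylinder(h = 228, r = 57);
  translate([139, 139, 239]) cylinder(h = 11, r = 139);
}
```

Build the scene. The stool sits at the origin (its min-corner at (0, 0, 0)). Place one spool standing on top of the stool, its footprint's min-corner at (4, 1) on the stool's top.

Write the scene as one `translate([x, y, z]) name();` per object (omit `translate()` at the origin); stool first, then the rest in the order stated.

stool();
translate([4, 1, 436]) spool();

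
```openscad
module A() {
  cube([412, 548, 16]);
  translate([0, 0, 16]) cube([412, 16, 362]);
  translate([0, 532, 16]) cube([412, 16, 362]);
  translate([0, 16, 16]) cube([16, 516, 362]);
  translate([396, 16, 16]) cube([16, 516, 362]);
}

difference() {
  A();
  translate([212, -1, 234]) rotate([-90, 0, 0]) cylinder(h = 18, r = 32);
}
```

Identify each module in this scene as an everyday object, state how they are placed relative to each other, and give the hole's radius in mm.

A is an open box. The open box has a circular hole through its front wall. The hole's radius is 32 mm.

The subtracted cylinder has r = 32 mm.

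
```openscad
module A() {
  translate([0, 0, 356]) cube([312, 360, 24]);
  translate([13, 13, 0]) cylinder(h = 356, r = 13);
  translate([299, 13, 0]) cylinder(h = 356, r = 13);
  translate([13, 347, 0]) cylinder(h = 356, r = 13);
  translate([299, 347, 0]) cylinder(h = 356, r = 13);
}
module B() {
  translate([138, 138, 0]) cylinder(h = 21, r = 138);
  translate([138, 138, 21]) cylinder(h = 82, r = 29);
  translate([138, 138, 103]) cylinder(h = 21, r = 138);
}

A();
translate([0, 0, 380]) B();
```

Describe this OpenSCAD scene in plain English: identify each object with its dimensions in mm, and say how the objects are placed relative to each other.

A is a four-legged stool. The seat is a 312×360×24 mm slab whose top surface is at z = 380 mm; four round legs, each 26 mm in diameter, run from the floor (z = 0) to the underside of the seat, each leg's axis is inset half a diameter from the nearest pair of seat edges (so the leg's bounding box is flush with the corner).

B is a spool: two coaxial disc flanges of radius 138 mm and thickness 21 mm, joined by a core cylinder of radius 29 mm and height 82 mm. The lower flange rests on z = 0 and the three cylinders share a vertical axis.

The spool is on top of the stool.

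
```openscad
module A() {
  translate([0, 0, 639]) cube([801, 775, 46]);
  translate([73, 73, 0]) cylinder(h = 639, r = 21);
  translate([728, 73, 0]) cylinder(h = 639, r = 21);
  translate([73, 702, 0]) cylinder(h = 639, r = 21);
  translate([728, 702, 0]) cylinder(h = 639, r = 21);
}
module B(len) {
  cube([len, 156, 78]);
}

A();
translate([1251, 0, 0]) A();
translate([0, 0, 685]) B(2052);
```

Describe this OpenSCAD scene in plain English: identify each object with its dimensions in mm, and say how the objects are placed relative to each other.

A is a table with a 801×775 mm rectangular top, 46 mm thick, top surface at z = 685 mm, supported by four round legs of 42 mm diameter, each leg's bounding box inset 52 mm from the nearest pair of top edges, running from the floor.

B is a rectangular beam 2052 mm long (x), 156 mm deep (y), 78 mm thick (z).

The beam spans the tops of two tables placed 450 mm apart, resting at z = 685 mm.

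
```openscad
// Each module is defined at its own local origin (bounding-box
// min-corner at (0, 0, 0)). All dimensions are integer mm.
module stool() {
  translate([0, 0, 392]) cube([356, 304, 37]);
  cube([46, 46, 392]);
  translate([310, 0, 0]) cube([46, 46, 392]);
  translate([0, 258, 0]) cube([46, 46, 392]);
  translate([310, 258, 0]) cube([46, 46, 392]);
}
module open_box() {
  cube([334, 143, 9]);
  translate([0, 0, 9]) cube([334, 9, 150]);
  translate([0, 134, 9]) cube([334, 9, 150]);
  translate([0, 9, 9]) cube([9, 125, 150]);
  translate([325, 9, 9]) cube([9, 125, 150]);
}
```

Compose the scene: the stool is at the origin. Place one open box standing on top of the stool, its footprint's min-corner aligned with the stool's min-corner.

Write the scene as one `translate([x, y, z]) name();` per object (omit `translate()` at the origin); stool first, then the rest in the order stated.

stool();
translate([0, 0, 429]) open_box();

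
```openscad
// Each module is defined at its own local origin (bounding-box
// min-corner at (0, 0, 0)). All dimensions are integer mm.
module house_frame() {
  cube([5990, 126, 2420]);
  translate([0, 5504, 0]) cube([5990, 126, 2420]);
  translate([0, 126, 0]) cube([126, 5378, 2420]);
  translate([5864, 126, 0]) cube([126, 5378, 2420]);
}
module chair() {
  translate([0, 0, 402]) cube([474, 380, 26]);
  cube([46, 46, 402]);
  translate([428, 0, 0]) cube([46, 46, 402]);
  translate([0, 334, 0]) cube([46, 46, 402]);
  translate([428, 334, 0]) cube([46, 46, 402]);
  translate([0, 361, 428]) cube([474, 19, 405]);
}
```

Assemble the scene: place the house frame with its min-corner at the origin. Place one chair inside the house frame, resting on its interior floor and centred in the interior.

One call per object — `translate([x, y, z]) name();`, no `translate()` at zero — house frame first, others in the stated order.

house_frame();
translate([2758, 2625, 0]) chair();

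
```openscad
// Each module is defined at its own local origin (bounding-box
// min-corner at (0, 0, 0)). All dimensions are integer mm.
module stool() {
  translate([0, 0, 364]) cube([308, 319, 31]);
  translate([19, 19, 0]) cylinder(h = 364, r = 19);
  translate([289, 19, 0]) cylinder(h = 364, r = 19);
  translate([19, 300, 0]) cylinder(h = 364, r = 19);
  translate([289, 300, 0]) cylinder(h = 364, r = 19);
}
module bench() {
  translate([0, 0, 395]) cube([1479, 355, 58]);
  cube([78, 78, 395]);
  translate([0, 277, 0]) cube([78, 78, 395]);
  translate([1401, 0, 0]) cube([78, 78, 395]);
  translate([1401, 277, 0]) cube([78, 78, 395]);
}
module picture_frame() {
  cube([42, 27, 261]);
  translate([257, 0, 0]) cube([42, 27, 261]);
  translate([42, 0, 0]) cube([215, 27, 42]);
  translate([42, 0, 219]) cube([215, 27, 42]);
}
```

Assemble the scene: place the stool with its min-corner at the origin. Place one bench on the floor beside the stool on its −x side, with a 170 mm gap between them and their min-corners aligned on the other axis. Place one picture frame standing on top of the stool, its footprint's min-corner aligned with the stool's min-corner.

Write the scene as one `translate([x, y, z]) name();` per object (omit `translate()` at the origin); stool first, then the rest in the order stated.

stool();
translate([-1649, 0, 0]) bench();
translate([0, 0, 395]) picture_frame();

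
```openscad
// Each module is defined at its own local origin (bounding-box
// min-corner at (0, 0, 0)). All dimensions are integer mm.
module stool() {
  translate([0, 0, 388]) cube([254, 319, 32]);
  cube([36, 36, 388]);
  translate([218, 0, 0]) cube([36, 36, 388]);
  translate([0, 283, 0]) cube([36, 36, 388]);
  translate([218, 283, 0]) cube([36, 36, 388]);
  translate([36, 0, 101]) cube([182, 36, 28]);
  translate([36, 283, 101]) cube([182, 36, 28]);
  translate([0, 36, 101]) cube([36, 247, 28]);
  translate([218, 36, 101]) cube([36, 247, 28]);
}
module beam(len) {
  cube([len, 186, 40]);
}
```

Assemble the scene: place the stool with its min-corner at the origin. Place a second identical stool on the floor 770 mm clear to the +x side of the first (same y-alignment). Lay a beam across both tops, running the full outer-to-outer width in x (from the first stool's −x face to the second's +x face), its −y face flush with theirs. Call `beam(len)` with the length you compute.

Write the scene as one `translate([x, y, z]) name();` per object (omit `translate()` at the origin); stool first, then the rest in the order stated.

stool();
translate([1024, 0, 0]) stool();
translate([0, 0, 420]) beam(1278);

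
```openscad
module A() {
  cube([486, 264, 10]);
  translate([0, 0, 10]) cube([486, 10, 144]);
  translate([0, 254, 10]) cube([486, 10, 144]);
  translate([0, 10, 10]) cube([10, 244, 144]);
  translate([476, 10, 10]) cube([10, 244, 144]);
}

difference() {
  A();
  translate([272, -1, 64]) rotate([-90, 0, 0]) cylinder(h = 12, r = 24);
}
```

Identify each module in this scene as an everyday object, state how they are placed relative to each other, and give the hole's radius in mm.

The subtracted cylinder has r = 24 mm.

A is an open box. The open box has a circular hole through its front wall. The hole's radius is 24 mm.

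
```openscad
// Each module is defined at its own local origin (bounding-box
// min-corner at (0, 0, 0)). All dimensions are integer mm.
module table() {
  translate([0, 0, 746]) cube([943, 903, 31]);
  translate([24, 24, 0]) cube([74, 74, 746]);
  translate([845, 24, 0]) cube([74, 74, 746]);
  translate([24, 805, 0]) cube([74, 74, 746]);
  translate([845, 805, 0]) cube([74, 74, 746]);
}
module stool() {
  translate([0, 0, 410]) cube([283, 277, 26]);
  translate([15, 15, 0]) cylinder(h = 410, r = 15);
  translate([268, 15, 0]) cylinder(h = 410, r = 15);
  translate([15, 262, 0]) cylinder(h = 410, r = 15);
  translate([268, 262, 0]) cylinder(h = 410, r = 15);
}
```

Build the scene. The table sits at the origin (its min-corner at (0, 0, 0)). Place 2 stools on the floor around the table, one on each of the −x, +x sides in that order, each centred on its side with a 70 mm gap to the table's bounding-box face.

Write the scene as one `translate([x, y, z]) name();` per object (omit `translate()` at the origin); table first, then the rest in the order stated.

table();
translate([-353, 313, 0]) stool();
translate([1013, 313, 0]) stool();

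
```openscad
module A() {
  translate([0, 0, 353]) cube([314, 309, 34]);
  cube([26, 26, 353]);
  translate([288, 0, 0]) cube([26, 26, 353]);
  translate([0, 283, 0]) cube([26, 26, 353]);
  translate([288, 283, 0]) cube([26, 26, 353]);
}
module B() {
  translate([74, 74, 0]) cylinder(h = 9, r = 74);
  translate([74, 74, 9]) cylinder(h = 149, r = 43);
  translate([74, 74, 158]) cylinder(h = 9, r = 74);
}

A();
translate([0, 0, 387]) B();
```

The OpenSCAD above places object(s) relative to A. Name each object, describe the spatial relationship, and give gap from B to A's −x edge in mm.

A is a stool. B is a spool. The spool is on top of the stool. The gap from the spool to the stool's −x edge is 0 mm.

The spool's min-x is at 0; the stool's min-x is 0; gap = 0 mm.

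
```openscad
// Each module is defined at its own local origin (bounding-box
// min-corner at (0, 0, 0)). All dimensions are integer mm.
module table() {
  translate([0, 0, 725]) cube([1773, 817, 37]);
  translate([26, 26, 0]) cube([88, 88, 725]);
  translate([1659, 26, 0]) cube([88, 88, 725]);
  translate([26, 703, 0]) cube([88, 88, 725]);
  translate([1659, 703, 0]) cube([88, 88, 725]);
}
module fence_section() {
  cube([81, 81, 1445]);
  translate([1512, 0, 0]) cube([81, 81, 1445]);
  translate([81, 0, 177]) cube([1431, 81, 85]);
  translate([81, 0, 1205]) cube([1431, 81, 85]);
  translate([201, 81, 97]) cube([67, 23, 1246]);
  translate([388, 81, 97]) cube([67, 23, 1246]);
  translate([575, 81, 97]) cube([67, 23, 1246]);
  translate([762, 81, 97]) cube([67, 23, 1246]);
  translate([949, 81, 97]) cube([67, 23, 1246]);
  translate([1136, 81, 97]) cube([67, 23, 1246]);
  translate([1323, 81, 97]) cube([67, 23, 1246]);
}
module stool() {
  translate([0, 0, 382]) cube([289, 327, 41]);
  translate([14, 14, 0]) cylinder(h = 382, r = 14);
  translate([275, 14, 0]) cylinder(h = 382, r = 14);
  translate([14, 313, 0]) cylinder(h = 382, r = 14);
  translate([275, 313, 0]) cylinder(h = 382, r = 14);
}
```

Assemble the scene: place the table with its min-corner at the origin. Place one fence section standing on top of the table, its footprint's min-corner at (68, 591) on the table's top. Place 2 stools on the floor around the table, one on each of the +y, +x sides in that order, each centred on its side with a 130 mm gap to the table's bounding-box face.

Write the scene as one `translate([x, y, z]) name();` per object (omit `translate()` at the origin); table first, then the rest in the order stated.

table();
translate([68, 591, 762]) fence_section();
translate([742, 947, 0]) stool();
translate([1903, 245, 0]) stool();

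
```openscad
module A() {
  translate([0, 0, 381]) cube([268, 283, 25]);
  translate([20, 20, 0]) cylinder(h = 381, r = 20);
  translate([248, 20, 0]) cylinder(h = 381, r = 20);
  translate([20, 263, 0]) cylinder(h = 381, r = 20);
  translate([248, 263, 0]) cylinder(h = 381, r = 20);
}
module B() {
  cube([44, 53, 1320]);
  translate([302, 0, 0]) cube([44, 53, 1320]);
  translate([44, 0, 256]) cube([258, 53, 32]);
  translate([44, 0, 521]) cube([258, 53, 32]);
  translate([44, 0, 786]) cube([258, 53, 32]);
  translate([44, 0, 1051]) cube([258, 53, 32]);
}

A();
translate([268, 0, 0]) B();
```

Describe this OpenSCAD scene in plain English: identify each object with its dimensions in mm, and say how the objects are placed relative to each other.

A is a four-legged stool. The seat is a 268×283×25 mm slab whose top surface is at z = 406 mm; four round legs, each 40 mm in diameter, run from the floor (z = 0) to the underside of the seat, each leg's axis is inset half a diameter from the nearest pair of seat edges (so the leg's bounding box is flush with the corner).

B is a wooden ladder with two side rails of 44×53 mm section and 1320 mm height, set 346 mm apart overall. Between them run 4 rectangular rungs (53 mm deep, 32 mm thick), front faces flush with the rails' −y face. The bottom of the first rung is 256 mm above the floor and each subsequent rung is 265 mm higher than the one below.

The ladder is against the stool's +x side, with their −y faces flush.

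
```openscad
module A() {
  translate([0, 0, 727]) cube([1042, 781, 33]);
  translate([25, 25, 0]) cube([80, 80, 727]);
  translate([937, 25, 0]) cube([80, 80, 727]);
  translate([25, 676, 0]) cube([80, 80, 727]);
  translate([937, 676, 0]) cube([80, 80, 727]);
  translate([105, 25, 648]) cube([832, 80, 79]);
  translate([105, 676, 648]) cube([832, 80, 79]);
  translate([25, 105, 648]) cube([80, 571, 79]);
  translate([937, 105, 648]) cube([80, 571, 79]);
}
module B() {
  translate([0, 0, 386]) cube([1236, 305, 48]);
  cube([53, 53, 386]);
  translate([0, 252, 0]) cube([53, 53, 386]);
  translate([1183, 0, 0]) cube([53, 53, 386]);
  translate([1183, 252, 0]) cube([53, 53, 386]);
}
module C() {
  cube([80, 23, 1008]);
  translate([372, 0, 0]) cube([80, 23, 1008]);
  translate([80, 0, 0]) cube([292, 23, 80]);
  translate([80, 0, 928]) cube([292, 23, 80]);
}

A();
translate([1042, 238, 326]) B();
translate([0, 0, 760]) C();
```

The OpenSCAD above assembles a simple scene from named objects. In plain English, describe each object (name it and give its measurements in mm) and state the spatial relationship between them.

A is a rectangular dining table. The top is 1042×781×33 mm with its upper surface at z = 760 mm. It stands on four 80×80 mm square legs, each inset 25 mm from the nearest pair of top edges, running from the floor to the underside of the top. Four apron rails, 80 mm thick and 79 mm tall, run between adjacent legs with their top edges flush with the underside of the top and their outer faces flush with the legs' outer faces.

B is a bench: a 1236×305 mm seat slab, 48 mm thick, top at z = 434 mm, on four 53×53 mm square legs flush with the seat corners and standing on z = 0.

C is a rectangular picture frame lying in the x–z plane (depth along y). The opening is 292 mm wide (x) by 848 mm tall (z), surrounded by a border 80 mm wide on all four sides. The frame is 23 mm deep and is made of two full-height vertical stiles with two horizontal rails fitted between them.

The bench is beside the table with their tops flush at z = 760. The picture frame is on top of the table.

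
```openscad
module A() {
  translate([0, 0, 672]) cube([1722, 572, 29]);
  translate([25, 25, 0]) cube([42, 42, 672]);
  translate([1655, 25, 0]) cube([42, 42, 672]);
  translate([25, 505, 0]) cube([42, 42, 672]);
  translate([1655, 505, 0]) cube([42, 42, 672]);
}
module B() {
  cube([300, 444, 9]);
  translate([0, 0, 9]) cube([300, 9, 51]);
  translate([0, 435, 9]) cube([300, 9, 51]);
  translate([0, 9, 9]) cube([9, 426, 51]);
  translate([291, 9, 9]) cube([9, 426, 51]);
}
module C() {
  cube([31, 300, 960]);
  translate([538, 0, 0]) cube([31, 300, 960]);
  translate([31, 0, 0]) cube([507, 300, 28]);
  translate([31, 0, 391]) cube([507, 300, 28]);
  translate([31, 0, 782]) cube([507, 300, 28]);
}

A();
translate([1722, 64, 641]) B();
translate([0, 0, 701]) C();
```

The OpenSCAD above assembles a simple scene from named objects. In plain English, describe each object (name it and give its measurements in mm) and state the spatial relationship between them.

A is a table: top 1722 mm (x) × 572 mm (y), 29 mm thick, upper face at z = 701 mm, on four 42×42 mm square legs, each inset 25 mm from the nearest pair of top edges, running from z = 0 to the bottom of the top.

B is an open-topped rectangular box: outside dimensions 300×444×60 mm, with a uniform wall and base thickness of 9 mm. The base is a full 300×444 slab on the floor; four walls sit on top of the base. The front and back walls (the −y and +y sides) span the full width; the two side walls fit between them.

C is an open bookshelf. Two side panels, each 31 mm thick, 300 mm deep and 960 mm tall, stand 569 mm apart (outside-to-outside). Between them sit 3 shelves, each 28 mm thick and 300 mm deep, spanning the full gap between the sides. The bottom shelf rests on the floor (its underside at z = 0) and the clear gap between one shelf's top and the next shelf's underside is 363 mm.

The open box is beside the table with their tops flush at z = 701. The bookshelf is on top of the table.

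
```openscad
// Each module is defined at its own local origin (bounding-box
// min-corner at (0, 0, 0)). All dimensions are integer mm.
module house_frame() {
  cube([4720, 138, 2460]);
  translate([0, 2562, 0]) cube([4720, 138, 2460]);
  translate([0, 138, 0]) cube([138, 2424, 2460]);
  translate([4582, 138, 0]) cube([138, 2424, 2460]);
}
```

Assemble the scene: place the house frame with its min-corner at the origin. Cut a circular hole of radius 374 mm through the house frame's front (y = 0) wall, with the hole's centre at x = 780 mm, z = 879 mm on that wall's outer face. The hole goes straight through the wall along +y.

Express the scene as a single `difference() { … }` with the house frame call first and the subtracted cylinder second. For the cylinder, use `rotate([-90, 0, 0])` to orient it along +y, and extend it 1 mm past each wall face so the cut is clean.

difference() {
  house_frame();
  translate([780, -1, 879]) rotate([-90, 0, 0]) cylinder(h = 140, r = 374);
}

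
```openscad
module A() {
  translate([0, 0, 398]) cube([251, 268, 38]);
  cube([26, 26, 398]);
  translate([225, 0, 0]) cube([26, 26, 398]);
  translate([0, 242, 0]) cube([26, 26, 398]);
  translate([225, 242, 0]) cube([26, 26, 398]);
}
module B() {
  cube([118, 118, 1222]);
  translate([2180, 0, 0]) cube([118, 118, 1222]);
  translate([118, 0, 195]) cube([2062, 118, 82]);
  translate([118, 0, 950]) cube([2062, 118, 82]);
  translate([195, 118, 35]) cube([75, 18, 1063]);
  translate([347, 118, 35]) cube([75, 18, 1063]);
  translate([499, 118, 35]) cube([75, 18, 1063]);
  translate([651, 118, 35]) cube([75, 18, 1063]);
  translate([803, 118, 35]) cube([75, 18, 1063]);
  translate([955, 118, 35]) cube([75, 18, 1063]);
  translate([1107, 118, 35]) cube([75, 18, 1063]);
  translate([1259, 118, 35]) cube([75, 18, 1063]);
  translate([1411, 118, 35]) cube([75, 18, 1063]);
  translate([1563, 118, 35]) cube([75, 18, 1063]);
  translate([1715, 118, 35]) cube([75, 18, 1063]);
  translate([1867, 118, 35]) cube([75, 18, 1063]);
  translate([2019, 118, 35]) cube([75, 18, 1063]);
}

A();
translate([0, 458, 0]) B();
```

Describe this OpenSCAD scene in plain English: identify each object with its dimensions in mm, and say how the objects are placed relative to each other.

A is a four-legged stool. The seat is a 251×268×38 mm slab whose top surface is at z = 436 mm; four square legs, each 26×26 mm in cross-section, run from the floor (z = 0) to the underside of the seat, each flush with a corner of the seat.

B is a fence section. Two 118×118 mm posts, 1222 mm tall, stand on the floor with a clear span of 2062 mm between their inner faces. Two horizontal rails of 118×82 mm section span the gap between the posts with their undersides at z = 195 mm and z = 950 mm, flush with the posts' −y face. 13 pickets, each 75 mm wide, 18 mm thick and 1063 mm tall, are fixed to the +y face of the rails with their bottoms at z = 35 mm, evenly spaced across the span with equal gaps (rounded down to the nearest mm) at the −x end and between each pair — any rounding remainder accumulates at the +x end.

The fence section is on the floor beside the stool on its +y side.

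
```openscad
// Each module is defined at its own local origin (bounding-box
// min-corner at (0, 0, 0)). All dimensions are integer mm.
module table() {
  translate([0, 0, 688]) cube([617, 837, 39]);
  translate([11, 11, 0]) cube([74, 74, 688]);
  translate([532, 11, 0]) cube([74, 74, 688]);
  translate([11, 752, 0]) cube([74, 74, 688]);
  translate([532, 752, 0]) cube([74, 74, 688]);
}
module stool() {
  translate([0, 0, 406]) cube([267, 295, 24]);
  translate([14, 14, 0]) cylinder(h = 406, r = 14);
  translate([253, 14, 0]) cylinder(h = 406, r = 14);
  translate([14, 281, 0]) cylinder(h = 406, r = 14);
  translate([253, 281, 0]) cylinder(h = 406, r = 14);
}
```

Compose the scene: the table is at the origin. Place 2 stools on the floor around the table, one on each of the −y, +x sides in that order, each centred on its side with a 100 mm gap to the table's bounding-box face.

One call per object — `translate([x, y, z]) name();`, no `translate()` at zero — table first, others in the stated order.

table();
translate([175, -395, 0]) stool();
translate([717, 271, 0]) stool();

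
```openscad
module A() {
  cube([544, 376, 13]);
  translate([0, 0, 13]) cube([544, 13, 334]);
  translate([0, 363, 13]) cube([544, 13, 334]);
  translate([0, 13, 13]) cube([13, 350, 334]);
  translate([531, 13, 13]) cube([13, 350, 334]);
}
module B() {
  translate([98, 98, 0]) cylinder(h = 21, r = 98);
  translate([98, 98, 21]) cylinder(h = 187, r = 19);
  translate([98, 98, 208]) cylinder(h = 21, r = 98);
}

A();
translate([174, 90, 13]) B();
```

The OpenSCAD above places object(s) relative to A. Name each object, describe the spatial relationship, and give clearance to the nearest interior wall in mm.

A is an open box. B is a spool. The spool sits inside the open box, centred. The clearance to the nearest interior wall is 77 mm.

Clearances: x = 161, y = 77; minimum 77 mm.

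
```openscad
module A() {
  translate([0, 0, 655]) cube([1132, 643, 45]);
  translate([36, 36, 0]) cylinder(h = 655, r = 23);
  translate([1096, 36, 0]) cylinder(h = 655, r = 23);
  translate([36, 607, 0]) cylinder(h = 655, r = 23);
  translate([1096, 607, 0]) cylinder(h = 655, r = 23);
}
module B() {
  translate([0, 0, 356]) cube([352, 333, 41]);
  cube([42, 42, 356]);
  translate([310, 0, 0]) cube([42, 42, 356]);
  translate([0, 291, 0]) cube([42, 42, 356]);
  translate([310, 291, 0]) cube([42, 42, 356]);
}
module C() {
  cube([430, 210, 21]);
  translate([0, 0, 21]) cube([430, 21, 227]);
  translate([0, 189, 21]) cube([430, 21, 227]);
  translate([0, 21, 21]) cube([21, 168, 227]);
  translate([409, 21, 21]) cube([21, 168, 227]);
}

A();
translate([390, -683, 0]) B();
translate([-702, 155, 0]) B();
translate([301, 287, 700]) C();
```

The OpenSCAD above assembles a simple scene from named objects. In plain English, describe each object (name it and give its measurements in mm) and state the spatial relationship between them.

A is a table: top 1132 mm (x) × 643 mm (y), 45 mm thick, upper face at z = 700 mm, on four round legs of 46 mm diameter, each leg's bounding box inset 13 mm from the nearest pair of top edges, running from z = 0 to the bottom of the top.

B is a simple wooden stool: a rectangular seat 352 mm (x) by 333 mm (y), 41 mm thick, top face at z = 397 mm, on four square legs, each 42×42 mm in cross-section. The legs rest on z = 0, each flush with a corner of the seat.

C is an open storage box with external size 430×210×248 mm and wall thickness 21 mm (the base is also 21 mm thick). The base covers the whole footprint; the four walls stand on the base, with the y-facing walls full-width and the x-facing walls fitting between their inner faces.

Two stools sit around the table at the −y, −x sides. The open box is on top of the table.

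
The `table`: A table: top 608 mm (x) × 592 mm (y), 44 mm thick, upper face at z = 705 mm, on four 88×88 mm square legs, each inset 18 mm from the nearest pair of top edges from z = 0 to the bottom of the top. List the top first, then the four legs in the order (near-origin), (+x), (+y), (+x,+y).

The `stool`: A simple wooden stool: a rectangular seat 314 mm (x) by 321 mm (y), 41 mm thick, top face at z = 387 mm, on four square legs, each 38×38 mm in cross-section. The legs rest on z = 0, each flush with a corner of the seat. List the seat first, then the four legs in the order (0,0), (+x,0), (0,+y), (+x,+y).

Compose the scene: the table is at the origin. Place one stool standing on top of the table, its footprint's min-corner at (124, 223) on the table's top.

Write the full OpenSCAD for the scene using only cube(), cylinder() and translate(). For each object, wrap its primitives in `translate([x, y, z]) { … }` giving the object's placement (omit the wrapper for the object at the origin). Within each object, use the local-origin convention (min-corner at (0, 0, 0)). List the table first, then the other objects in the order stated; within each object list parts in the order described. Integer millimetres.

translate([0, 0, 661]) cube([608, 592, 44]);
translate([18, 18, 0]) cube([88, 88, 661]);
translate([502, 18, 0]) cube([88, 88, 661]);
translate([18, 486, 0]) cube([88, 88, 661]);
translate([502, 486, 0]) cube([88, 88, 661]);
translate([124, 223, 705]) {
  translate([0, 0, 346]) cube([314, 321, 41]);
  cube([38, 38, 346]);
  translate([276, 0, 0]) cube([38, 38, 346]);
  translate([0, 283, 0]) cube([38, 38, 346]);
  translate([276, 283, 0]) cube([38, 38, 346]);
}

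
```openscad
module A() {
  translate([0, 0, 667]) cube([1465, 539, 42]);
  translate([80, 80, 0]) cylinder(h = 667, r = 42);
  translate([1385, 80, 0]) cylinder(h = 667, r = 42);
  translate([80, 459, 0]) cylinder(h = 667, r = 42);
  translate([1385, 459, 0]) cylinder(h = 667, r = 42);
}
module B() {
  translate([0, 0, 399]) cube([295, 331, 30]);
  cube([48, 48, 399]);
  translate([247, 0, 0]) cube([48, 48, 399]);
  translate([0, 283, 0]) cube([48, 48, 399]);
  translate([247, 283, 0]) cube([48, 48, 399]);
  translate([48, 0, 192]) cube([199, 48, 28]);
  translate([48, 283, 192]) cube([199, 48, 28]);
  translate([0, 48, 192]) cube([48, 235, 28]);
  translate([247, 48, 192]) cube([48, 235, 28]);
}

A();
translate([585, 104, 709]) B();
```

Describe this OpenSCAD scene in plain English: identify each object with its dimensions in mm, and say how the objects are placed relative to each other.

A is a rectangular dining table. The top is 1465×539×42 mm with its upper surface at z = 709 mm. It stands on four round legs of 84 mm diameter, each leg's bounding box inset 38 mm from the nearest pair of top edges, running from the floor to the underside of the top.

B is a four-legged stool. The seat is a 295×331×30 mm slab whose top surface is at z = 429 mm; four square legs, each 48×48 mm in cross-section, run from the floor (z = 0) to the underside of the seat, each flush with a corner of the seat. Four stretchers, 48 mm wide and 28 mm tall, connect adjacent legs with their undersides at z = 192 mm, each running between the inner faces of the legs it joins and aligned with the legs' outer faces on the other axis.

The stool is on top of the table, centred.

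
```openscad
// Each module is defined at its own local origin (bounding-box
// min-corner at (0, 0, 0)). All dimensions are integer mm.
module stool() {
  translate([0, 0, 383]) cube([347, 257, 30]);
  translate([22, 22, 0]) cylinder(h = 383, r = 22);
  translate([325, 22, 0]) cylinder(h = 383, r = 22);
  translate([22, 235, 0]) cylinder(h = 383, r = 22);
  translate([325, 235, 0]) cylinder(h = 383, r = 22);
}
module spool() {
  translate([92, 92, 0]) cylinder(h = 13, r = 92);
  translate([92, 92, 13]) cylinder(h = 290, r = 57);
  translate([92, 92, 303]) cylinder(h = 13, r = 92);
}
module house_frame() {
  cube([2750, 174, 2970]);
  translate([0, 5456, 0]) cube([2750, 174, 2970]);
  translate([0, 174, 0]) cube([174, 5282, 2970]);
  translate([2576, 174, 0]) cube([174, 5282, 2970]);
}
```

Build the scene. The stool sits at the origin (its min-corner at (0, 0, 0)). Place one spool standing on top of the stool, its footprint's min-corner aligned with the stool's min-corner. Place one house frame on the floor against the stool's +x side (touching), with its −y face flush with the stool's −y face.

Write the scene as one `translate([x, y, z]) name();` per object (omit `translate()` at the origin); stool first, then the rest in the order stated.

stool();
translate([0, 0, 413]) spool();
translate([347, 0, 0]) house_frame();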